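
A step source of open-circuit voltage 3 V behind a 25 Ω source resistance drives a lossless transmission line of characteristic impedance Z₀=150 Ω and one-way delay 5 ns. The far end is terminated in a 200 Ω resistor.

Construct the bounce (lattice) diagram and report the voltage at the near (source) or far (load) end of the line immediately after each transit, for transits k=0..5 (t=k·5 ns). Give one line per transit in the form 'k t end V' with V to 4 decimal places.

Γ_L=0.142857, Γ_S=-0.714286; launch V₁=3·150/175=2.571429
k=0 src: V=2.5714
k=1 load: inc=2.571429, refl=2.571429·0.142857=0.3673; V=0.000000+2.571429+0.367347=2.9388
k=2 src: inc=0.367347, refl=0.367347·-0.714286=-0.2624; V=2.571429+0.367347+-0.262391=2.6764
k=3 load: inc=-0.262391, refl=-0.262391·0.142857=-0.0375; V=2.938776+-0.262391+-0.037484=2.6389
k=4 src: inc=-0.037484, refl=-0.037484·-0.714286=0.0268; V=2.676385+-0.037484+0.026775=2.6657
k=5 load: inc=0.026775, refl=0.026775·0.142857=0.0038; V=2.638900+0.026775+0.003825=2.6695

0 0 source 2.5714
1 5 load 2.9388
2 10 source 2.6764
3 15 load 2.6389
4 20 source 2.6657
5 25 load 2.6695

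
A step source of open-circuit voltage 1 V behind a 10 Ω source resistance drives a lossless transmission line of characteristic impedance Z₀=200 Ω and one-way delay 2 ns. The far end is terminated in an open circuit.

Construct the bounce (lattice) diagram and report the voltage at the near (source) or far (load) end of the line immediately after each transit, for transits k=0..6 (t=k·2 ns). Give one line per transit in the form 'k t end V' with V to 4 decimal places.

Γ_L=1.000000, Γ_S=-0.904762; launch V₁=1·200/210=0.952381
k=0 src: V=0.9524
k=1 load: inc=0.952381, refl=0.952381·1.000000=0.9524; V=0.000000+0.952381+0.952381=1.9048
k=2 src: inc=0.952381, refl=0.952381·-0.904762=-0.8617; V=0.952381+0.952381+-0.861678=1.0431
k=3 load: inc=-0.861678, refl=-0.861678·1.000000=-0.8617; V=1.904762+-0.861678+-0.861678=0.1814
k=4 src: inc=-0.861678, refl=-0.861678·-0.904762=0.7796; V=1.043084+-0.861678+0.779613=0.9610
k=5 load: inc=0.779613, refl=0.779613·1.000000=0.7796; V=0.181406+0.779613+0.779613=1.7406
k=6 src: inc=0.779613, refl=0.779613·-0.904762=-0.7054; V=0.961019+0.779613+-0.705365=1.0353

0 0 source 0.9524
1 2 load 1.9048
2 4 source 1.0431
3 6 load 0.1814
4 8 source 0.9610
5 10 load 1.7406
6 12 source 1.0353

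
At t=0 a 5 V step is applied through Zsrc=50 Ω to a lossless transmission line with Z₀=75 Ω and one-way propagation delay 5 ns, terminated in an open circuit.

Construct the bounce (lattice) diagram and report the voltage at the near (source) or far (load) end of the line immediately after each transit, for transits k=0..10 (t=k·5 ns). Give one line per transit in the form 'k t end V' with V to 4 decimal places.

0 0 source 3.0000
1 5 load 6.0000
2 10 source 5.4000
3 15 load 4.8000
4 20 source 4.9200
5 25 load 5.0400
6 30 source 5.0160
7 35 load 4.9920
8 40 source 4.9968
9 45 load 5.0016
10 50 source 5.0006

Γ_L=1.000000, Γ_S=-0.200000; launch V₁=5·75/125=3.000000
k=0 src: V=3.0000
k=1 load: inc=3.000000, refl=3.000000·1.000000=3.0000; V=0.000000+3.000000+3.000000=6.0000
k=2 src: inc=3.000000, refl=3.000000·-0.200000=-0.6000; V=3.000000+3.000000+-0.600000=5.4000
k=3 load: inc=-0.600000, refl=-0.600000·1.000000=-0.6000; V=6.000000+-0.600000+-0.600000=4.8000
k=4 src: inc=-0.600000, refl=-0.600000·-0.200000=0.1200; V=5.400000+-0.600000+0.120000=4.9200
k=5 load: inc=0.120000, refl=0.120000·1.000000=0.1200; V=4.800000+0.120000+0.120000=5.0400
k=6 src: inc=0.120000, refl=0.120000·-0.200000=-0.0240; V=4.920000+0.120000+-0.024000=5.0160
k=7 load: inc=-0.024000, refl=-0.024000·1.000000=-0.0240; V=5.040000+-0.024000+-0.024000=4.9920
k=8 src: inc=-0.024000, refl=-0.024000·-0.200000=0.0048; V=5.016000+-0.024000+0.004800=4.9968
k=9 load: inc=0.004800, refl=0.004800·1.000000=0.0048; V=4.992000+0.004800+0.004800=5.0016
k=10 src: inc=0.004800, refl=0.004800·-0.200000=-0.0010; V=4.996800+0.004800+-0.000960=5.0006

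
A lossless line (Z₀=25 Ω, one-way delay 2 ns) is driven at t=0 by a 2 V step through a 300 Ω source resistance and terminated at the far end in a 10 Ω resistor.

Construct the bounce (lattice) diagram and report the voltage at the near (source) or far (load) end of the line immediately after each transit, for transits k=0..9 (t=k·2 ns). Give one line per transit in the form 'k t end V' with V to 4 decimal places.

0 0 source 0.1538
1 2 load 0.0879
2 4 source 0.0321
3 6 load 0.0560
4 8 source 0.0763
5 10 load 0.0676
6 12 source 0.0603
7 14 load 0.0634
8 16 source 0.0661
9 18 load 0.0649

Γ_L=-0.428571, Γ_S=0.846154; launch V₁=2·25/325=0.153846
k=0 src: V=0.1538
k=1 load: inc=0.153846, refl=0.153846·-0.428571=-0.0659; V=0.000000+0.153846+-0.065934=0.0879
k=2 src: inc=-0.065934, refl=-0.065934·0.846154=-0.0558; V=0.153846+-0.065934+-0.055790=0.0321
k=3 load: inc=-0.055790, refl=-0.055790·-0.428571=0.0239; V=0.087912+-0.055790+0.023910=0.0560
k=4 src: inc=0.023910, refl=0.023910·0.846154=0.0202; V=0.032122+0.023910+0.020232=0.0763
k=5 load: inc=0.020232, refl=0.020232·-0.428571=-0.0087; V=0.056032+0.020232+-0.008671=0.0676
k=6 src: inc=-0.008671, refl=-0.008671·0.846154=-0.0073; V=0.076264+-0.008671+-0.007337=0.0603
k=7 load: inc=-0.007337, refl=-0.007337·-0.428571=0.0031; V=0.067593+-0.007337+0.003144=0.0634
k=8 src: inc=0.003144, refl=0.003144·0.846154=0.0027; V=0.060256+0.003144+0.002661=0.0661
k=9 load: inc=0.002661, refl=0.002661·-0.428571=-0.0011; V=0.063400+0.002661+-0.001140=0.0649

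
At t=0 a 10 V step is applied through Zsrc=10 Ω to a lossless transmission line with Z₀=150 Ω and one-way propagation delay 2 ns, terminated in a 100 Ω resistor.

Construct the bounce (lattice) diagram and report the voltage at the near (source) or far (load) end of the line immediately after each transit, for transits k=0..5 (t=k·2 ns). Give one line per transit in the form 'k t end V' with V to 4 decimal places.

0 0 source 9.3750
1 2 load 7.5000
2 4 source 9.1406
3 6 load 8.8125
4 8 source 9.0996
5 10 load 9.0422

Γ_L=-0.200000, Γ_S=-0.875000; launch V₁=10·150/160=9.375000
k=0 src: V=9.3750
k=1 load: inc=9.375000, refl=9.375000·-0.200000=-1.8750; V=0.000000+9.375000+-1.875000=7.5000
k=2 src: inc=-1.875000, refl=-1.875000·-0.875000=1.6406; V=9.375000+-1.875000+1.640625=9.1406
k=3 load: inc=1.640625, refl=1.640625·-0.200000=-0.3281; V=7.500000+1.640625+-0.328125=8.8125
k=4 src: inc=-0.328125, refl=-0.328125·-0.875000=0.2871; V=9.140625+-0.328125+0.287109=9.0996
k=5 load: inc=0.287109, refl=0.287109·-0.200000=-0.0574; V=8.812500+0.287109+-0.057422=9.0422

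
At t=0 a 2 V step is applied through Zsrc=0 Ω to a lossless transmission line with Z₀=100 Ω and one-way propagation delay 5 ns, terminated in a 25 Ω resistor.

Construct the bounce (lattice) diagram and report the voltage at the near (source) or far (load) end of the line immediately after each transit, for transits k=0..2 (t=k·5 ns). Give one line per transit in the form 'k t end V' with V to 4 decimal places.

0 0 source 2.0000
1 5 load 0.8000
2 10 source 2.0000

Γ_L=-0.600000, Γ_S=-1.000000; launch V₁=2·100/100=2.000000
k=0 src: V=2.0000
k=1 load: inc=2.000000, refl=2.000000·-0.600000=-1.2000; V=0.000000+2.000000+-1.200000=0.8000
k=2 src: inc=-1.200000, refl=-1.200000·-1.000000=1.2000; V=2.000000+-1.200000+1.200000=2.0000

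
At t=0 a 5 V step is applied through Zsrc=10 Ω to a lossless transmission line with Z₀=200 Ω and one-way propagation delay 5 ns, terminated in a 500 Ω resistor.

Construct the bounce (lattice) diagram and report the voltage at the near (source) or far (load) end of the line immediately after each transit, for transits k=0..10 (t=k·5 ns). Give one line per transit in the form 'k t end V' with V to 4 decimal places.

Γ_L=0.428571, Γ_S=-0.904762; launch V₁=5·200/210=4.761905
k=0 src: V=4.7619
k=1 load: inc=4.761905, refl=4.761905·0.428571=2.0408; V=0.000000+4.761905+2.040816=6.8027
k=2 src: inc=2.040816, refl=2.040816·-0.904762=-1.8465; V=4.761905+2.040816+-1.846453=4.9563
k=3 load: inc=-1.846453, refl=-1.846453·0.428571=-0.7913; V=6.802721+-1.846453+-0.791337=4.1649
k=4 src: inc=-0.791337, refl=-0.791337·-0.904762=0.7160; V=4.956268+-0.791337+0.715972=4.8809
k=5 load: inc=0.715972, refl=0.715972·0.428571=0.3068; V=4.164931+0.715972+0.306845=5.1877
k=6 src: inc=0.306845, refl=0.306845·-0.904762=-0.2776; V=4.880903+0.306845+-0.277622=4.9101
k=7 load: inc=-0.277622, refl=-0.277622·0.428571=-0.1190; V=5.187748+-0.277622+-0.118981=4.7911
k=8 src: inc=-0.118981, refl=-0.118981·-0.904762=0.1076; V=4.910126+-0.118981+0.107649=4.8988
k=9 load: inc=0.107649, refl=0.107649·0.428571=0.0461; V=4.791145+0.107649+0.046135=4.9449
k=10 src: inc=0.046135, refl=0.046135·-0.904762=-0.0417; V=4.898795+0.046135+-0.041742=4.9032

0 0 source 4.7619
1 5 load 6.8027
2 10 source 4.9563
3 15 load 4.1649
4 20 source 4.8809
5 25 load 5.1877
6 30 source 4.9101
7 35 load 4.7911
8 40 source 4.8988
9 45 load 4.9449
10 50 source 4.9032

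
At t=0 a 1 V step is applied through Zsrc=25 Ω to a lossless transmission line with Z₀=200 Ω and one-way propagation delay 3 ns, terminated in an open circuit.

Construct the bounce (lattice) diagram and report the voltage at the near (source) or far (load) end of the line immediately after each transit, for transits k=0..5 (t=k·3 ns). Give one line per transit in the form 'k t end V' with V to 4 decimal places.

0 0 source 0.8889
1 3 load 1.7778
2 6 source 1.0864
3 9 load 0.3951
4 12 source 0.9328
5 15 load 1.4705

Γ_L=1.000000, Γ_S=-0.777778; launch V₁=1·200/225=0.888889
k=0 src: V=0.8889
k=1 load: inc=0.888889, refl=0.888889·1.000000=0.8889; V=0.000000+0.888889+0.888889=1.7778
k=2 src: inc=0.888889, refl=0.888889·-0.777778=-0.6914; V=0.888889+0.888889+-0.691358=1.0864
k=3 load: inc=-0.691358, refl=-0.691358·1.000000=-0.6914; V=1.777778+-0.691358+-0.691358=0.3951
k=4 src: inc=-0.691358, refl=-0.691358·-0.777778=0.5377; V=1.086420+-0.691358+0.537723=0.9328
k=5 load: inc=0.537723, refl=0.537723·1.000000=0.5377; V=0.395062+0.537723+0.537723=1.4705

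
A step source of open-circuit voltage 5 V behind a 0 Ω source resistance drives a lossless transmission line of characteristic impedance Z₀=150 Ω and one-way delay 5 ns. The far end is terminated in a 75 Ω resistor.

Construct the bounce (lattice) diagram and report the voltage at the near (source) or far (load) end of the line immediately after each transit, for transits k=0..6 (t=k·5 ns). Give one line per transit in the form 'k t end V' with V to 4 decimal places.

Γ_L=-0.333333, Γ_S=-1.000000; launch V₁=5·150/150=5.000000
k=0 src: V=5.0000
k=1 load: inc=5.000000, refl=5.000000·-0.333333=-1.6667; V=0.000000+5.000000+-1.666667=3.3333
k=2 src: inc=-1.666667, refl=-1.666667·-1.000000=1.6667; V=5.000000+-1.666667+1.666667=5.0000
k=3 load: inc=1.666667, refl=1.666667·-0.333333=-0.5556; V=3.333333+1.666667+-0.555556=4.4444
k=4 src: inc=-0.555556, refl=-0.555556·-1.000000=0.5556; V=5.000000+-0.555556+0.555556=5.0000
k=5 load: inc=0.555556, refl=0.555556·-0.333333=-0.1852; V=4.444444+0.555556+-0.185185=4.8148
k=6 src: inc=-0.185185, refl=-0.185185·-1.000000=0.1852; V=5.000000+-0.185185+0.185185=5.0000

0 0 source 5.0000
1 5 load 3.3333
2 10 source 5.0000
3 15 load 4.4444
4 20 source 5.0000
5 25 load 4.8148
6 30 source 5.0000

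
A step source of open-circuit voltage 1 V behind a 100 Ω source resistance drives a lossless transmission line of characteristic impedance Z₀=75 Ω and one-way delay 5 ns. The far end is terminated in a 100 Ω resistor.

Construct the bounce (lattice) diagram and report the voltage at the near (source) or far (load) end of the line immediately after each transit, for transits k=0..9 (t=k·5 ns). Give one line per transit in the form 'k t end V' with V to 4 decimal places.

Γ_L=0.142857, Γ_S=0.142857; launch V₁=1·75/175=0.428571
k=0 src: V=0.4286
k=1 load: inc=0.428571, refl=0.428571·0.142857=0.0612; V=0.000000+0.428571+0.061224=0.4898
k=2 src: inc=0.061224, refl=0.061224·0.142857=0.0087; V=0.428571+0.061224+0.008746=0.4985
k=3 load: inc=0.008746, refl=0.008746·0.142857=0.0012; V=0.489796+0.008746+0.001249=0.4998
k=4 src: inc=0.001249, refl=0.001249·0.142857=0.0002; V=0.498542+0.001249+0.000178=0.5000
k=5 load: inc=0.000178, refl=0.000178·0.142857=0.0000; V=0.499792+0.000178+0.000025=0.5000
k=6 src: inc=0.000025, refl=0.000025·0.142857=0.0000; V=0.499970+0.000025+0.000004=0.5000
k=7 load: inc=0.000004, refl=0.000004·0.142857=0.0000; V=0.499996+0.000004+0.000001=0.5000
k=8 src: inc=0.000001, refl=0.000001·0.142857=0.0000; V=0.499999+0.000001+0.000000=0.5000
k=9 load: inc=0.000000, refl=0.000000·0.142857=0.0000; V=0.500000+0.000000+0.000000=0.5000

0 0 source 0.4286
1 5 load 0.4898
2 10 source 0.4985
3 15 load 0.4998
4 20 source 0.5000
5 25 load 0.5000
6 30 source 0.5000
7 35 load 0.5000
8 40 source 0.5000
9 45 load 0.5000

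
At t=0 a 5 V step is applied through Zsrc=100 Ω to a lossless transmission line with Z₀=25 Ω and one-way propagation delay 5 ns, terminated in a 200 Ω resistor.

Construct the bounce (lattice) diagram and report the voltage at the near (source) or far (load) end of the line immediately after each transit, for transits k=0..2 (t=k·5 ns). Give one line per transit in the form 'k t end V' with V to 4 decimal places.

Γ_L=0.777778, Γ_S=0.600000; launch V₁=5·25/125=1.000000
k=0 src: V=1.0000
k=1 load: inc=1.000000, refl=1.000000·0.777778=0.7778; V=0.000000+1.000000+0.777778=1.7778
k=2 src: inc=0.777778, refl=0.777778·0.600000=0.4667; V=1.000000+0.777778+0.466667=2.2444

0 0 source 1.0000
1 5 load 1.7778
2 10 source 2.2444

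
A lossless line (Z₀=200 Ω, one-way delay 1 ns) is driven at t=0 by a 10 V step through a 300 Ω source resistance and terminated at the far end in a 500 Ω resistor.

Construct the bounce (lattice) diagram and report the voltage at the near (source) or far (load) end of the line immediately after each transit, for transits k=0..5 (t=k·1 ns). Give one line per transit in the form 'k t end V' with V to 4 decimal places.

Γ_L=0.428571, Γ_S=0.200000; launch V₁=10·200/500=4.000000
k=0 src: V=4.0000
k=1 load: inc=4.000000, refl=4.000000·0.428571=1.7143; V=0.000000+4.000000+1.714286=5.7143
k=2 src: inc=1.714286, refl=1.714286·0.200000=0.3429; V=4.000000+1.714286+0.342857=6.0571
k=3 load: inc=0.342857, refl=0.342857·0.428571=0.1469; V=5.714286+0.342857+0.146939=6.2041
k=4 src: inc=0.146939, refl=0.146939·0.200000=0.0294; V=6.057143+0.146939+0.029388=6.2335
k=5 load: inc=0.029388, refl=0.029388·0.428571=0.0126; V=6.204082+0.029388+0.012595=6.2461

0 0 source 4.0000
1 1 load 5.7143
2 2 source 6.0571
3 3 load 6.2041
4 4 source 6.2335
5 5 load 6.2461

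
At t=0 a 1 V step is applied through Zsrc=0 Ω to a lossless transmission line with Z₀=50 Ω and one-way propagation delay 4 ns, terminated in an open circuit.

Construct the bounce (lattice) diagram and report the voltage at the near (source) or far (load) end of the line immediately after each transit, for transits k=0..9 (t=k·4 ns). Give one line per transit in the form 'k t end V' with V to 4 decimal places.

0 0 source 1.0000
1 4 load 2.0000
2 8 source 1.0000
3 12 load 0.0000
4 16 source 1.0000
5 20 load 2.0000
6 24 source 1.0000
7 28 load 0.0000
8 32 source 1.0000
9 36 load 2.0000

Γ_L=1.000000, Γ_S=-1.000000; launch V₁=1·50/50=1.000000
k=0 src: V=1.0000
k=1 load: inc=1.000000, refl=1.000000·1.000000=1.0000; V=0.000000+1.000000+1.000000=2.0000
k=2 src: inc=1.000000, refl=1.000000·-1.000000=-1.0000; V=1.000000+1.000000+-1.000000=1.0000
k=3 load: inc=-1.000000, refl=-1.000000·1.000000=-1.0000; V=2.000000+-1.000000+-1.000000=0.0000
k=4 src: inc=-1.000000, refl=-1.000000·-1.000000=1.0000; V=1.000000+-1.000000+1.000000=1.0000
k=5 load: inc=1.000000, refl=1.000000·1.000000=1.0000; V=0.000000+1.000000+1.000000=2.0000
k=6 src: inc=1.000000, refl=1.000000·-1.000000=-1.0000; V=1.000000+1.000000+-1.000000=1.0000
k=7 load: inc=-1.000000, refl=-1.000000·1.000000=-1.0000; V=2.000000+-1.000000+-1.000000=0.0000
k=8 src: inc=-1.000000, refl=-1.000000·-1.000000=1.0000; V=1.000000+-1.000000+1.000000=1.0000
k=9 load: inc=1.000000, refl=1.000000·1.000000=1.0000; V=0.000000+1.000000+1.000000=2.0000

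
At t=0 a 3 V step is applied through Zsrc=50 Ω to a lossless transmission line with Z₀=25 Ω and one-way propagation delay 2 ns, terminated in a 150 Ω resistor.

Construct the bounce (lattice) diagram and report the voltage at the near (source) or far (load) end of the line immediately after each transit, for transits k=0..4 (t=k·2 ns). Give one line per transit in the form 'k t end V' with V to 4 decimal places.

Γ_L=0.714286, Γ_S=0.333333; launch V₁=3·25/75=1.000000
k=0 src: V=1.0000
k=1 load: inc=1.000000, refl=1.000000·0.714286=0.7143; V=0.000000+1.000000+0.714286=1.7143
k=2 src: inc=0.714286, refl=0.714286·0.333333=0.2381; V=1.000000+0.714286+0.238095=1.9524
k=3 load: inc=0.238095, refl=0.238095·0.714286=0.1701; V=1.714286+0.238095+0.170068=2.1224
k=4 src: inc=0.170068, refl=0.170068·0.333333=0.0567; V=1.952381+0.170068+0.056689=2.1791

0 0 source 1.0000
1 2 load 1.7143
2 4 source 1.9524
3 6 load 2.1224
4 8 source 2.1791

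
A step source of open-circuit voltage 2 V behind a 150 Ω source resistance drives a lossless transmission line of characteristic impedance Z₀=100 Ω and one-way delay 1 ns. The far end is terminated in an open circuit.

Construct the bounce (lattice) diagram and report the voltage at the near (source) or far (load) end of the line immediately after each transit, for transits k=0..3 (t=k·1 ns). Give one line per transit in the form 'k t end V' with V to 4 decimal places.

0 0 source 0.8000
1 1 load 1.6000
2 2 source 1.7600
3 3 load 1.9200

Γ_L=1.000000, Γ_S=0.200000; launch V₁=2·100/250=0.800000
k=0 src: V=0.8000
k=1 load: inc=0.800000, refl=0.800000·1.000000=0.8000; V=0.000000+0.800000+0.800000=1.6000
k=2 src: inc=0.800000, refl=0.800000·0.200000=0.1600; V=0.800000+0.800000+0.160000=1.7600
k=3 load: inc=0.160000, refl=0.160000·1.000000=0.1600; V=1.600000+0.160000+0.160000=1.9200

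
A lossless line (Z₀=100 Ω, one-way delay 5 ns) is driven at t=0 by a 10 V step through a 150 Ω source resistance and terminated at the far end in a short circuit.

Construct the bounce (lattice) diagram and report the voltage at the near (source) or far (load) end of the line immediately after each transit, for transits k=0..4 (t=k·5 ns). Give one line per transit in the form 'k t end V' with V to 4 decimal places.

Γ_L=-1.000000, Γ_S=0.200000; launch V₁=10·100/250=4.000000
k=0 src: V=4.0000
k=1 load: inc=4.000000, refl=4.000000·-1.000000=-4.0000; V=0.000000+4.000000+-4.000000=0.0000
k=2 src: inc=-4.000000, refl=-4.000000·0.200000=-0.8000; V=4.000000+-4.000000+-0.800000=-0.8000
k=3 load: inc=-0.800000, refl=-0.800000·-1.000000=0.8000; V=0.000000+-0.800000+0.800000=0.0000
k=4 src: inc=0.800000, refl=0.800000·0.200000=0.1600; V=-0.800000+0.800000+0.160000=0.1600

0 0 source 4.0000
1 5 load 0.0000
2 10 source -0.8000
3 15 load 0.0000
4 20 source 0.1600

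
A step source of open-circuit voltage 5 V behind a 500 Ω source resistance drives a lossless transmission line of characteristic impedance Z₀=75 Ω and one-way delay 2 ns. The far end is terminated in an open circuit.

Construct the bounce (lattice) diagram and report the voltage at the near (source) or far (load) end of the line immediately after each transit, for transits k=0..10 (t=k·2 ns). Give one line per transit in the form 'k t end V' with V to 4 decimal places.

Γ_L=1.000000, Γ_S=0.739130; launch V₁=5·75/575=0.652174
k=0 src: V=0.6522
k=1 load: inc=0.652174, refl=0.652174·1.000000=0.6522; V=0.000000+0.652174+0.652174=1.3043
k=2 src: inc=0.652174, refl=0.652174·0.739130=0.4820; V=0.652174+0.652174+0.482042=1.7864
k=3 load: inc=0.482042, refl=0.482042·1.000000=0.4820; V=1.304348+0.482042+0.482042=2.2684
k=4 src: inc=0.482042, refl=0.482042·0.739130=0.3563; V=1.786389+0.482042+0.356292=2.6247
k=5 load: inc=0.356292, refl=0.356292·1.000000=0.3563; V=2.268431+0.356292+0.356292=2.9810
k=6 src: inc=0.356292, refl=0.356292·0.739130=0.2633; V=2.624723+0.356292+0.263346=3.2444
k=7 load: inc=0.263346, refl=0.263346·1.000000=0.2633; V=2.981014+0.263346+0.263346=3.5077
k=8 src: inc=0.263346, refl=0.263346·0.739130=0.1946; V=3.244360+0.263346+0.194647=3.7024
k=9 load: inc=0.194647, refl=0.194647·1.000000=0.1946; V=3.507706+0.194647+0.194647=3.8970
k=10 src: inc=0.194647, refl=0.194647·0.739130=0.1439; V=3.702353+0.194647+0.143870=4.0409

0 0 source 0.6522
1 2 load 1.3043
2 4 source 1.7864
3 6 load 2.2684
4 8 source 2.6247
5 10 load 2.9810
6 12 source 3.2444
7 14 load 3.5077
8 16 source 3.7024
9 18 load 3.8970
10 20 source 4.0409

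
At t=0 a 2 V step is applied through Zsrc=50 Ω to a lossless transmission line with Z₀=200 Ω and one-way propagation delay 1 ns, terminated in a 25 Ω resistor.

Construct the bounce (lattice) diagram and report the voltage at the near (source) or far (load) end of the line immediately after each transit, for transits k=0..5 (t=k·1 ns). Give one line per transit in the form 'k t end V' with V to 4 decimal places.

Γ_L=-0.777778, Γ_S=-0.600000; launch V₁=2·200/250=1.600000
k=0 src: V=1.6000
k=1 load: inc=1.600000, refl=1.600000·-0.777778=-1.2444; V=0.000000+1.600000+-1.244444=0.3556
k=2 src: inc=-1.244444, refl=-1.244444·-0.600000=0.7467; V=1.600000+-1.244444+0.746667=1.1022
k=3 load: inc=0.746667, refl=0.746667·-0.777778=-0.5807; V=0.355556+0.746667+-0.580741=0.5215
k=4 src: inc=-0.580741, refl=-0.580741·-0.600000=0.3484; V=1.102222+-0.580741+0.348444=0.8699
k=5 load: inc=0.348444, refl=0.348444·-0.777778=-0.2710; V=0.521481+0.348444+-0.271012=0.5989

0 0 source 1.6000
1 1 load 0.3556
2 2 source 1.1022
3 3 load 0.5215
4 4 source 0.8699
5 5 load 0.5989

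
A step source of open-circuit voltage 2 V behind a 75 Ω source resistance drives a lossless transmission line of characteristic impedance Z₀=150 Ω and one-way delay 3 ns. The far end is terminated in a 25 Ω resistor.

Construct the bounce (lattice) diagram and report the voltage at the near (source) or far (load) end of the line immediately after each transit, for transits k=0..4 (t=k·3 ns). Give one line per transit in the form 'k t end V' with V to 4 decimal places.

Γ_L=-0.714286, Γ_S=-0.333333; launch V₁=2·150/225=1.333333
k=0 src: V=1.3333
k=1 load: inc=1.333333, refl=1.333333·-0.714286=-0.9524; V=0.000000+1.333333+-0.952381=0.3810
k=2 src: inc=-0.952381, refl=-0.952381·-0.333333=0.3175; V=1.333333+-0.952381+0.317460=0.6984
k=3 load: inc=0.317460, refl=0.317460·-0.714286=-0.2268; V=0.380952+0.317460+-0.226757=0.4717
k=4 src: inc=-0.226757, refl=-0.226757·-0.333333=0.0756; V=0.698413+-0.226757+0.075586=0.5472

0 0 source 1.3333
1 3 load 0.3810
2 6 source 0.6984
3 9 load 0.4717
4 12 source 0.5472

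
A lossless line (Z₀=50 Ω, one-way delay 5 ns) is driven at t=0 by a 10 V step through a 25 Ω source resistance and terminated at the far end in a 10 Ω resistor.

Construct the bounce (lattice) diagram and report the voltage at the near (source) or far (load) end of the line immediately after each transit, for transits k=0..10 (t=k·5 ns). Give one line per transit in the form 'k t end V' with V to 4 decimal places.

Γ_L=-0.666667, Γ_S=-0.333333; launch V₁=10·50/75=6.666667
k=0 src: V=6.6667
k=1 load: inc=6.666667, refl=6.666667·-0.666667=-4.4444; V=0.000000+6.666667+-4.444444=2.2222
k=2 src: inc=-4.444444, refl=-4.444444·-0.333333=1.4815; V=6.666667+-4.444444+1.481481=3.7037
k=3 load: inc=1.481481, refl=1.481481·-0.666667=-0.9877; V=2.222222+1.481481+-0.987654=2.7160
k=4 src: inc=-0.987654, refl=-0.987654·-0.333333=0.3292; V=3.703704+-0.987654+0.329218=3.0453
k=5 load: inc=0.329218, refl=0.329218·-0.666667=-0.2195; V=2.716049+0.329218+-0.219479=2.8258
k=6 src: inc=-0.219479, refl=-0.219479·-0.333333=0.0732; V=3.045267+-0.219479+0.073160=2.8989
k=7 load: inc=0.073160, refl=0.073160·-0.666667=-0.0488; V=2.825789+0.073160+-0.048773=2.8502
k=8 src: inc=-0.048773, refl=-0.048773·-0.333333=0.0163; V=2.898948+-0.048773+0.016258=2.8664
k=9 load: inc=0.016258, refl=0.016258·-0.666667=-0.0108; V=2.850175+0.016258+-0.010838=2.8556
k=10 src: inc=-0.010838, refl=-0.010838·-0.333333=0.0036; V=2.866433+-0.010838+0.003613=2.8592

0 0 source 6.6667
1 5 load 2.2222
2 10 source 3.7037
3 15 load 2.7160
4 20 source 3.0453
5 25 load 2.8258
6 30 source 2.8989
7 35 load 2.8502
8 40 source 2.8664
9 45 load 2.8556
10 50 source 2.8592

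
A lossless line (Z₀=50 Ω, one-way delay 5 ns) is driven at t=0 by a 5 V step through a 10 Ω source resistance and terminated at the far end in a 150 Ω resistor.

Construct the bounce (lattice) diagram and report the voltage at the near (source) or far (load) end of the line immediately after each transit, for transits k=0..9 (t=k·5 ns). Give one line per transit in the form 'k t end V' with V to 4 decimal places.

0 0 source 4.1667
1 5 load 6.2500
2 10 source 4.8611
3 15 load 4.1667
4 20 source 4.6296
5 25 load 4.8611
6 30 source 4.7068
7 35 load 4.6296
8 40 source 4.6811
9 45 load 4.7068

Γ_L=0.500000, Γ_S=-0.666667; launch V₁=5·50/60=4.166667
k=0 src: V=4.1667
k=1 load: inc=4.166667, refl=4.166667·0.500000=2.0833; V=0.000000+4.166667+2.083333=6.2500
k=2 src: inc=2.083333, refl=2.083333·-0.666667=-1.3889; V=4.166667+2.083333+-1.388889=4.8611
k=3 load: inc=-1.388889, refl=-1.388889·0.500000=-0.6944; V=6.250000+-1.388889+-0.694444=4.1667
k=4 src: inc=-0.694444, refl=-0.694444·-0.666667=0.4630; V=4.861111+-0.694444+0.462963=4.6296
k=5 load: inc=0.462963, refl=0.462963·0.500000=0.2315; V=4.166667+0.462963+0.231481=4.8611
k=6 src: inc=0.231481, refl=0.231481·-0.666667=-0.1543; V=4.629630+0.231481+-0.154321=4.7068
k=7 load: inc=-0.154321, refl=-0.154321·0.500000=-0.0772; V=4.861111+-0.154321+-0.077160=4.6296
k=8 src: inc=-0.077160, refl=-0.077160·-0.666667=0.0514; V=4.706790+-0.077160+0.051440=4.6811
k=9 load: inc=0.051440, refl=0.051440·0.500000=0.0257; V=4.629630+0.051440+0.025720=4.7068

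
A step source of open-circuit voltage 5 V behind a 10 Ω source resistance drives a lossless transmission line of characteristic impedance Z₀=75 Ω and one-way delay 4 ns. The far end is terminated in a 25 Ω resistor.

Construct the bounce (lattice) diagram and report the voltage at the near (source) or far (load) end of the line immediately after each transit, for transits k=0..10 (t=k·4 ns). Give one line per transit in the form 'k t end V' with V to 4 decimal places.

Γ_L=-0.500000, Γ_S=-0.764706; launch V₁=5·75/85=4.411765
k=0 src: V=4.4118
k=1 load: inc=4.411765, refl=4.411765·-0.500000=-2.2059; V=0.000000+4.411765+-2.205882=2.2059
k=2 src: inc=-2.205882, refl=-2.205882·-0.764706=1.6869; V=4.411765+-2.205882+1.686851=3.8927
k=3 load: inc=1.686851, refl=1.686851·-0.500000=-0.8434; V=2.205882+1.686851+-0.843426=3.0493
k=4 src: inc=-0.843426, refl=-0.843426·-0.764706=0.6450; V=3.892734+-0.843426+0.644973=3.6943
k=5 load: inc=0.644973, refl=0.644973·-0.500000=-0.3225; V=3.049308+0.644973+-0.322486=3.3718
k=6 src: inc=-0.322486, refl=-0.322486·-0.764706=0.2466; V=3.694280+-0.322486+0.246607=3.6184
k=7 load: inc=0.246607, refl=0.246607·-0.500000=-0.1233; V=3.371794+0.246607+-0.123304=3.4951
k=8 src: inc=-0.123304, refl=-0.123304·-0.764706=0.0943; V=3.618401+-0.123304+0.094291=3.5894
k=9 load: inc=0.094291, refl=0.094291·-0.500000=-0.0471; V=3.495098+0.094291+-0.047145=3.5422
k=10 src: inc=-0.047145, refl=-0.047145·-0.764706=0.0361; V=3.589389+-0.047145+0.036052=3.5783

0 0 source 4.4118
1 4 load 2.2059
2 8 source 3.8927
3 12 load 3.0493
4 16 source 3.6943
5 20 load 3.3718
6 24 source 3.6184
7 28 load 3.4951
8 32 source 3.5894
9 36 load 3.5422
10 40 source 3.5783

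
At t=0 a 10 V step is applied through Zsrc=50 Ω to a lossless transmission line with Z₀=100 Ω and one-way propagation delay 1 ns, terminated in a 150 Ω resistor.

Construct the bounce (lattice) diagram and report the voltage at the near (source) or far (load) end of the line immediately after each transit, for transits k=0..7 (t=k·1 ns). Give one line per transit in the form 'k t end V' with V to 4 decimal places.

0 0 source 6.6667
1 1 load 8.0000
2 2 source 7.5556
3 3 load 7.4667
4 4 source 7.4963
5 5 load 7.5022
6 6 source 7.5002
7 7 load 7.4999

Γ_L=0.200000, Γ_S=-0.333333; launch V₁=10·100/150=6.666667
k=0 src: V=6.6667
k=1 load: inc=6.666667, refl=6.666667·0.200000=1.3333; V=0.000000+6.666667+1.333333=8.0000
k=2 src: inc=1.333333, refl=1.333333·-0.333333=-0.4444; V=6.666667+1.333333+-0.444444=7.5556
k=3 load: inc=-0.444444, refl=-0.444444·0.200000=-0.0889; V=8.000000+-0.444444+-0.088889=7.4667
k=4 src: inc=-0.088889, refl=-0.088889·-0.333333=0.0296; V=7.555556+-0.088889+0.029630=7.4963
k=5 load: inc=0.029630, refl=0.029630·0.200000=0.0059; V=7.466667+0.029630+0.005926=7.5022
k=6 src: inc=0.005926, refl=0.005926·-0.333333=-0.0020; V=7.496296+0.005926+-0.001975=7.5002
k=7 load: inc=-0.001975, refl=-0.001975·0.200000=-0.0004; V=7.502222+-0.001975+-0.000395=7.4999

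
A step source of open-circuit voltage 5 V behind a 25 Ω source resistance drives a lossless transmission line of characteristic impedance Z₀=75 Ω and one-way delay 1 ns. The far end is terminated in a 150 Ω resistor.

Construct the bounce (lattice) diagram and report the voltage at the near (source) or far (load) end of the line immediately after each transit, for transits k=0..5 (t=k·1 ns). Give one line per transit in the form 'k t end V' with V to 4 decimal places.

Γ_L=0.333333, Γ_S=-0.500000; launch V₁=5·75/100=3.750000
k=0 src: V=3.7500
k=1 load: inc=3.750000, refl=3.750000·0.333333=1.2500; V=0.000000+3.750000+1.250000=5.0000
k=2 src: inc=1.250000, refl=1.250000·-0.500000=-0.6250; V=3.750000+1.250000+-0.625000=4.3750
k=3 load: inc=-0.625000, refl=-0.625000·0.333333=-0.2083; V=5.000000+-0.625000+-0.208333=4.1667
k=4 src: inc=-0.208333, refl=-0.208333·-0.500000=0.1042; V=4.375000+-0.208333+0.104167=4.2708
k=5 load: inc=0.104167, refl=0.104167·0.333333=0.0347; V=4.166667+0.104167+0.034722=4.3056

0 0 source 3.7500
1 1 load 5.0000
2 2 source 4.3750
3 3 load 4.1667
4 4 source 4.2708
5 5 load 4.3056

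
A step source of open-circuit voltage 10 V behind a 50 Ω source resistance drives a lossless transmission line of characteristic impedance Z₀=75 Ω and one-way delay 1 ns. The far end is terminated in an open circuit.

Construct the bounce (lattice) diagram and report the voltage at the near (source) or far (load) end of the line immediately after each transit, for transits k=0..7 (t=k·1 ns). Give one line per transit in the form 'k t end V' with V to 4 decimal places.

Γ_L=1.000000, Γ_S=-0.200000; launch V₁=10·75/125=6.000000
k=0 src: V=6.0000
k=1 load: inc=6.000000, refl=6.000000·1.000000=6.0000; V=0.000000+6.000000+6.000000=12.0000
k=2 src: inc=6.000000, refl=6.000000·-0.200000=-1.2000; V=6.000000+6.000000+-1.200000=10.8000
k=3 load: inc=-1.200000, refl=-1.200000·1.000000=-1.2000; V=12.000000+-1.200000+-1.200000=9.6000
k=4 src: inc=-1.200000, refl=-1.200000·-0.200000=0.2400; V=10.800000+-1.200000+0.240000=9.8400
k=5 load: inc=0.240000, refl=0.240000·1.000000=0.2400; V=9.600000+0.240000+0.240000=10.0800
k=6 src: inc=0.240000, refl=0.240000·-0.200000=-0.0480; V=9.840000+0.240000+-0.048000=10.0320
k=7 load: inc=-0.048000, refl=-0.048000·1.000000=-0.0480; V=10.080000+-0.048000+-0.048000=9.9840

0 0 source 6.0000
1 1 load 12.0000
2 2 source 10.8000
3 3 load 9.6000
4 4 source 9.8400
5 5 load 10.0800
6 6 source 10.0320
7 7 load 9.9840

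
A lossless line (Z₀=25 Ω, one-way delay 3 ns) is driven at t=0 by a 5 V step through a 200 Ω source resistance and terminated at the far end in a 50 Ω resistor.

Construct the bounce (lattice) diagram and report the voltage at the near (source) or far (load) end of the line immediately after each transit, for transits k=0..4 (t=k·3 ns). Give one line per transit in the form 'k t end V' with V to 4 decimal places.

0 0 source 0.5556
1 3 load 0.7407
2 6 source 0.8848
3 9 load 0.9328
4 12 source 0.9701

Γ_L=0.333333, Γ_S=0.777778; launch V₁=5·25/225=0.555556
k=0 src: V=0.5556
k=1 load: inc=0.555556, refl=0.555556·0.333333=0.1852; V=0.000000+0.555556+0.185185=0.7407
k=2 src: inc=0.185185, refl=0.185185·0.777778=0.1440; V=0.555556+0.185185+0.144033=0.8848
k=3 load: inc=0.144033, refl=0.144033·0.333333=0.0480; V=0.740741+0.144033+0.048011=0.9328
k=4 src: inc=0.048011, refl=0.048011·0.777778=0.0373; V=0.884774+0.048011+0.037342=0.9701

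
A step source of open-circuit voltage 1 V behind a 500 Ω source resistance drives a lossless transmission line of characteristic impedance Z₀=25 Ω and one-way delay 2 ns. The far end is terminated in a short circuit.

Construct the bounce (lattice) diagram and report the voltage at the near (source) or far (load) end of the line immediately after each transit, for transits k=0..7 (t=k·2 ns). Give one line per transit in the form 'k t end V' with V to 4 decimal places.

0 0 source 0.0476
1 2 load 0.0000
2 4 source -0.0431
3 6 load 0.0000
4 8 source 0.0390
5 10 load 0.0000
6 12 source -0.0353
7 14 load 0.0000

Γ_L=-1.000000, Γ_S=0.904762; launch V₁=1·25/525=0.047619
k=0 src: V=0.0476
k=1 load: inc=0.047619, refl=0.047619·-1.000000=-0.0476; V=0.000000+0.047619+-0.047619=0.0000
k=2 src: inc=-0.047619, refl=-0.047619·0.904762=-0.0431; V=0.047619+-0.047619+-0.043084=-0.0431
k=3 load: inc=-0.043084, refl=-0.043084·-1.000000=0.0431; V=0.000000+-0.043084+0.043084=0.0000
k=4 src: inc=0.043084, refl=0.043084·0.904762=0.0390; V=-0.043084+0.043084+0.038981=0.0390
k=5 load: inc=0.038981, refl=0.038981·-1.000000=-0.0390; V=0.000000+0.038981+-0.038981=0.0000
k=6 src: inc=-0.038981, refl=-0.038981·0.904762=-0.0353; V=0.038981+-0.038981+-0.035268=-0.0353
k=7 load: inc=-0.035268, refl=-0.035268·-1.000000=0.0353; V=0.000000+-0.035268+0.035268=0.0000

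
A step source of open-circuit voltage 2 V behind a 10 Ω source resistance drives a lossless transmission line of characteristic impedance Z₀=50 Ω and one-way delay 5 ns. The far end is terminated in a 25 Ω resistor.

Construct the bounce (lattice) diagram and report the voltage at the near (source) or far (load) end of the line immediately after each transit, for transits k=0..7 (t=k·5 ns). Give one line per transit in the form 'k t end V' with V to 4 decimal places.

0 0 source 1.6667
1 5 load 1.1111
2 10 source 1.4815
3 15 load 1.3580
4 20 source 1.4403
5 25 load 1.4129
6 30 source 1.4312
7 35 load 1.4251

Γ_L=-0.333333, Γ_S=-0.666667; launch V₁=2·50/60=1.666667
k=0 src: V=1.6667
k=1 load: inc=1.666667, refl=1.666667·-0.333333=-0.5556; V=0.000000+1.666667+-0.555556=1.1111
k=2 src: inc=-0.555556, refl=-0.555556·-0.666667=0.3704; V=1.666667+-0.555556+0.370370=1.4815
k=3 load: inc=0.370370, refl=0.370370·-0.333333=-0.1235; V=1.111111+0.370370+-0.123457=1.3580
k=4 src: inc=-0.123457, refl=-0.123457·-0.666667=0.0823; V=1.481481+-0.123457+0.082305=1.4403
k=5 load: inc=0.082305, refl=0.082305·-0.333333=-0.0274; V=1.358025+0.082305+-0.027435=1.4129
k=6 src: inc=-0.027435, refl=-0.027435·-0.666667=0.0183; V=1.440329+-0.027435+0.018290=1.4312
k=7 load: inc=0.018290, refl=0.018290·-0.333333=-0.0061; V=1.412894+0.018290+-0.006097=1.4251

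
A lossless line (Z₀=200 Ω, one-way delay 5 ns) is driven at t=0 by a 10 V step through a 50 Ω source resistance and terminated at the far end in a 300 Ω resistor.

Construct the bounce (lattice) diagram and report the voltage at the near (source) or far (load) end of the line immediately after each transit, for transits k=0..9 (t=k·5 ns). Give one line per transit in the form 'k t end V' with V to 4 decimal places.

0 0 source 8.0000
1 5 load 9.6000
2 10 source 8.6400
3 15 load 8.4480
4 20 source 8.5632
5 25 load 8.5862
6 30 source 8.5724
7 35 load 8.5697
8 40 source 8.5713
9 45 load 8.5716

Γ_L=0.200000, Γ_S=-0.600000; launch V₁=10·200/250=8.000000
k=0 src: V=8.0000
k=1 load: inc=8.000000, refl=8.000000·0.200000=1.6000; V=0.000000+8.000000+1.600000=9.6000
k=2 src: inc=1.600000, refl=1.600000·-0.600000=-0.9600; V=8.000000+1.600000+-0.960000=8.6400
k=3 load: inc=-0.960000, refl=-0.960000·0.200000=-0.1920; V=9.600000+-0.960000+-0.192000=8.4480
k=4 src: inc=-0.192000, refl=-0.192000·-0.600000=0.1152; V=8.640000+-0.192000+0.115200=8.5632
k=5 load: inc=0.115200, refl=0.115200·0.200000=0.0230; V=8.448000+0.115200+0.023040=8.5862
k=6 src: inc=0.023040, refl=0.023040·-0.600000=-0.0138; V=8.563200+0.023040+-0.013824=8.5724
k=7 load: inc=-0.013824, refl=-0.013824·0.200000=-0.0028; V=8.586240+-0.013824+-0.002765=8.5697
k=8 src: inc=-0.002765, refl=-0.002765·-0.600000=0.0017; V=8.572416+-0.002765+0.001659=8.5713
k=9 load: inc=0.001659, refl=0.001659·0.200000=0.0003; V=8.569651+0.001659+0.000332=8.5716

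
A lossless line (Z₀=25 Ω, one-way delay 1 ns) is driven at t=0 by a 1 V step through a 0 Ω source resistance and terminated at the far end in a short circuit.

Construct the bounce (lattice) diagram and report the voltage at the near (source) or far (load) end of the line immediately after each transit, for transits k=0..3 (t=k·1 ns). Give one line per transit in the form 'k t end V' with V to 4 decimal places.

Γ_L=-1.000000, Γ_S=-1.000000; launch V₁=1·25/25=1.000000
k=0 src: V=1.0000
k=1 load: inc=1.000000, refl=1.000000·-1.000000=-1.0000; V=0.000000+1.000000+-1.000000=0.0000
k=2 src: inc=-1.000000, refl=-1.000000·-1.000000=1.0000; V=1.000000+-1.000000+1.000000=1.0000
k=3 load: inc=1.000000, refl=1.000000·-1.000000=-1.0000; V=0.000000+1.000000+-1.000000=0.0000

0 0 source 1.0000
1 1 load 0.0000
2 2 source 1.0000
3 3 load 0.0000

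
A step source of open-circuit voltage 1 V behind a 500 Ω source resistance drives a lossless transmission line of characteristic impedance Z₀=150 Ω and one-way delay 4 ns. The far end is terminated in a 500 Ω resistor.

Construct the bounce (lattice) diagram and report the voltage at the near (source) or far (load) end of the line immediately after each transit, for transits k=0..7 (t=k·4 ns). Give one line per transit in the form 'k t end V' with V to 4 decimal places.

Γ_L=0.538462, Γ_S=0.538462; launch V₁=1·150/650=0.230769
k=0 src: V=0.2308
k=1 load: inc=0.230769, refl=0.230769·0.538462=0.1243; V=0.000000+0.230769+0.124260=0.3550
k=2 src: inc=0.124260, refl=0.124260·0.538462=0.0669; V=0.230769+0.124260+0.066909=0.4219
k=3 load: inc=0.066909, refl=0.066909·0.538462=0.0360; V=0.355030+0.066909+0.036028=0.4580
k=4 src: inc=0.036028, refl=0.036028·0.538462=0.0194; V=0.421939+0.036028+0.019400=0.4774
k=5 load: inc=0.019400, refl=0.019400·0.538462=0.0104; V=0.457967+0.019400+0.010446=0.4878
k=6 src: inc=0.010446, refl=0.010446·0.538462=0.0056; V=0.477367+0.010446+0.005625=0.4934
k=7 load: inc=0.005625, refl=0.005625·0.538462=0.0030; V=0.487813+0.005625+0.003029=0.4965

0 0 source 0.2308
1 4 load 0.3550
2 8 source 0.4219
3 12 load 0.4580
4 16 source 0.4774
5 20 load 0.4878
6 24 source 0.4934
7 28 load 0.4965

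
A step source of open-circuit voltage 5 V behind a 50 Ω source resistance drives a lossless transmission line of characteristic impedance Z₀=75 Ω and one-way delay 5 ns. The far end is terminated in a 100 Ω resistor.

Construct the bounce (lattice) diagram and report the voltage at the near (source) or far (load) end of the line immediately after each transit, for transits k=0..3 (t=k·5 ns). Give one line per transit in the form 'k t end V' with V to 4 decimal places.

0 0 source 3.0000
1 5 load 3.4286
2 10 source 3.3429
3 15 load 3.3306

Γ_L=0.142857, Γ_S=-0.200000; launch V₁=5·75/125=3.000000
k=0 src: V=3.0000
k=1 load: inc=3.000000, refl=3.000000·0.142857=0.4286; V=0.000000+3.000000+0.428571=3.4286
k=2 src: inc=0.428571, refl=0.428571·-0.200000=-0.0857; V=3.000000+0.428571+-0.085714=3.3429
k=3 load: inc=-0.085714, refl=-0.085714·0.142857=-0.0122; V=3.428571+-0.085714+-0.012245=3.3306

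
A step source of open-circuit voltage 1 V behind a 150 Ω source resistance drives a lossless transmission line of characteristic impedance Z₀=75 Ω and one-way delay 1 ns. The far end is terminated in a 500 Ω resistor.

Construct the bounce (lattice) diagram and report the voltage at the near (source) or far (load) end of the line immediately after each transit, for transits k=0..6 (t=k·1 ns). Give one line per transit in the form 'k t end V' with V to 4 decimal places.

Γ_L=0.739130, Γ_S=0.333333; launch V₁=1·75/225=0.333333
k=0 src: V=0.3333
k=1 load: inc=0.333333, refl=0.333333·0.739130=0.2464; V=0.000000+0.333333+0.246377=0.5797
k=2 src: inc=0.246377, refl=0.246377·0.333333=0.0821; V=0.333333+0.246377+0.082126=0.6618
k=3 load: inc=0.082126, refl=0.082126·0.739130=0.0607; V=0.579710+0.082126+0.060702=0.7225
k=4 src: inc=0.060702, refl=0.060702·0.333333=0.0202; V=0.661836+0.060702+0.020234=0.7428
k=5 load: inc=0.020234, refl=0.020234·0.739130=0.0150; V=0.722537+0.020234+0.014955=0.7577
k=6 src: inc=0.014955, refl=0.014955·0.333333=0.0050; V=0.742771+0.014955+0.004985=0.7627

0 0 source 0.3333
1 1 load 0.5797
2 2 source 0.6618
3 3 load 0.7225
4 4 source 0.7428
5 5 load 0.7577
6 6 source 0.7627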